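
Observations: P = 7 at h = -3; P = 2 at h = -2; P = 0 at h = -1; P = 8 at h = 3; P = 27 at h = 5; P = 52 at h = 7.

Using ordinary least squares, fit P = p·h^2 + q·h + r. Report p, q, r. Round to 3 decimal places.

p = 1.055, q = 0.280, r = -1.470

From the data, Σh^2·h^2 = 3205, Σh^2·h = 459, Σh^2 = 97, Σh·h = 97, Σh = 9, Σ1 = 6.
For AᵀP: Σh^2·P = 3366, Σh·P = 498, ΣP = 96.
Normal equations: [[3205, 459, 97]; [459, 97, 9]; [97, 9, 6]]·[p, q, r]ᵀ = [3366, 498, 96]ᵀ.
Solving the 3×3 system (Gaussian elimination) gives p = 12147/11518, q = 3225/11518, r = -651/443.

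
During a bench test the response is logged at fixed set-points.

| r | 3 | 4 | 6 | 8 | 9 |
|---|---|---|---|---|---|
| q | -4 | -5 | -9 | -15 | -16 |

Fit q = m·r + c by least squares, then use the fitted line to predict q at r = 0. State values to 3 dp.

Compute the Gram sums: Σr·r = 206, Σr = 30, Σ1 = 5.
Right-hand side: Σr·q = -350, Σq = -49.
Determinant 206·5 − 30² = 130.
m = ((-350)·5 − 30·(-49))/130 = -28/13; c = (206·(-49) − 30·(-350))/130 = 203/65.
At r = 0: q̂ = (-28/13)·(0) + (203/65)·(1) = 203/65.

q̂ = 3.123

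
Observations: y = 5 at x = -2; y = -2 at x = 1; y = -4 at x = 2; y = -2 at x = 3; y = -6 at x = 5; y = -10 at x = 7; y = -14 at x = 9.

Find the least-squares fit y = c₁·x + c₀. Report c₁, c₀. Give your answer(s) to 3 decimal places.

With design matrix M, MᵀM = [[173, 25]; [25, 7]] and Mᵀy = [-252, -33]ᵀ.
Δ = 173·7 − 25² = 586.
c₁ = ((-252)·7 − 25·(-33))/586 = -939/586; c₀ = (173·(-33) − 25·(-252))/586 = 591/586.

c₁ = -1.602, c₀ = 1.009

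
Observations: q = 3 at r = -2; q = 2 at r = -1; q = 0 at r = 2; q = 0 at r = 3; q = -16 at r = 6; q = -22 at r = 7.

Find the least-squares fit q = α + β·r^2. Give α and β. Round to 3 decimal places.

With design matrix M, MᵀM = [[6, 103]; [103, 3811]] and Mᵀq = [-33, -1640]ᵀ.
Eliminating β: 3811·(row 1) − 103·(row 2) gives 12257·α = 3811·(-33) − 103·(-1640) = 43157, so α = 419/119.
Then β = ((-1640) − 103·(419/119))/3811 = -6441/12257.

α = 3.521, β = -0.525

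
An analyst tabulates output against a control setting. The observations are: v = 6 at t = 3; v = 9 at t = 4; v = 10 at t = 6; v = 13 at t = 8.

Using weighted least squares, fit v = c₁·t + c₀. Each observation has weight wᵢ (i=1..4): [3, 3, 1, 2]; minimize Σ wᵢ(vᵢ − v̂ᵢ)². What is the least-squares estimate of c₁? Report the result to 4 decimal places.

From the data, Σwᵢ·t·t = 239, Σwᵢ·t = 43, Σwᵢ·1 = 9.
For AᵀWv: Σwᵢ·t·v = 430, Σwᵢ·v = 81.
So AᵀWA·[c₁, c₀]ᵀ = AᵀWv: [[239, 43]; [43, 9]]·[c₁, c₀]ᵀ = [430, 81]ᵀ.
Eliminating c₀: 9·(row 1) − 43·(row 2) gives 302·c₁ = 9·430 − 43·81 = 387, so c₁ = 387/302.
Then c₀ = (81 − 43·(387/302))/9 = 869/302.

c₁ = 1.2815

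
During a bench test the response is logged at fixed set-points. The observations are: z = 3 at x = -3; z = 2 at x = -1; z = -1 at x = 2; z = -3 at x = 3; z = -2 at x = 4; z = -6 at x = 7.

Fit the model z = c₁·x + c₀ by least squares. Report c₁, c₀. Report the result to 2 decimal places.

Compute the Gram sums: Σx·x = 88, Σx = 12, Σ1 = 6.
For Aᵀz: Σx·z = -72, Σz = -7.
Δ = 88·6 − 12² = 384.
c₁ = ((-72)·6 − 12·(-7))/384 = -29/32; c₀ = (88·(-7) − 12·(-72))/384 = 31/48.

c₁ = -0.91, c₀ = 0.65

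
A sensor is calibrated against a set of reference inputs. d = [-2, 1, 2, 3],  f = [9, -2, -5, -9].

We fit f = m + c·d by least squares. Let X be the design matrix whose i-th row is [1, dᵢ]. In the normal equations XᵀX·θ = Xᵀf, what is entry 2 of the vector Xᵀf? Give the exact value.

-57

Entry 2 ↔ basis d, so (Xᵀf)_{2} = Σᵢ (d)·fᵢ = (-2)·(9) + (1)·(-2) + (2)·(-5) + (3)·(-9) = -57.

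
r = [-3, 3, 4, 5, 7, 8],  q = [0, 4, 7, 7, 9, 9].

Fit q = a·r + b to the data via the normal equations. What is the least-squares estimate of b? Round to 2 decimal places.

b = 2.53

Compute the Gram sums: Σr·r = 172, Σr = 24, Σ1 = 6.
For Aᵀq: Σr·q = 210, Σq = 36.
AᵀA·[a, b]ᵀ = Aᵀq becomes [[172, 24]; [24, 6]]·[a, b]ᵀ = [210, 36]ᵀ.
Eliminating b: 6·(row 1) − 24·(row 2) gives 456·a = 6·210 − 24·36 = 396, so a = 33/38.
Then b = (36 − 24·(33/38))/6 = 48/19.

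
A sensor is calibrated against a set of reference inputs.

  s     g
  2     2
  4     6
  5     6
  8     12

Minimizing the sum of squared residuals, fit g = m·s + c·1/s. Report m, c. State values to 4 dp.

XᵀX·[m, c]ᵀ = Xᵀg reads: 109·m + 4·c = 154;  4·m + (589/1600)·c = 26/5.
(Σs·s = 109, Σs·1/s = 4, Σ1/s·1/s = 589/1600, Σs·g = 154, Σ1/s·g = 26/5.)
Δ = 109·(589/1600) − 4² = 38601/1600.
m = (154·(589/1600) − 4·(26/5))/(38601/1600) = 19142/12867; c = (109·(26/5) − 4·154)/(38601/1600) = -26240/12867.

m = 1.4877, c = -2.0393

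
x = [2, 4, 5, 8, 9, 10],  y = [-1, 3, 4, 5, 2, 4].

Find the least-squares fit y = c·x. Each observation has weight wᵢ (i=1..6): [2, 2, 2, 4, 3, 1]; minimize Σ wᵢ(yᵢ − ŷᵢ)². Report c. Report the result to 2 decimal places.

c = 0.46

MᵀWM·[c]ᵀ = MᵀWy reads: 689·c = 314.
(Σwᵢ·x·x = 689, Σwᵢ·x·y = 314.)
Hence c = 314 / 689 ≈ 0.455733.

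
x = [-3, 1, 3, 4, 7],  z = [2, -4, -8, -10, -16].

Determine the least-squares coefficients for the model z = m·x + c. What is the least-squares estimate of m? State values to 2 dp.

With design matrix M, MᵀM = [[84, 12]; [12, 5]] and Mᵀz = [-186, -36]ᵀ.
Determinant 84·5 − 12² = 276.
m = ((-186)·5 − 12·(-36))/276 = -83/46; c = (84·(-36) − 12·(-186))/276 = -66/23.

m = -1.80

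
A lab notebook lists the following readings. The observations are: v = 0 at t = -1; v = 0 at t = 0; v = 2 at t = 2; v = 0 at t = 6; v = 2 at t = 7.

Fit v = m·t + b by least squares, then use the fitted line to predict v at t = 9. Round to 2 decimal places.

Forming MᵀM = [[90, 14]; [14, 5]] and Mᵀv = [18, 4]ᵀ gives MᵀM·[m, b]ᵀ = Mᵀv.
Eliminating b: 5·(row 1) − 14·(row 2) gives 254·m = 5·18 − 14·4 = 34, so m = 17/127.
Then b = (4 − 14·(17/127))/5 = 54/127.
At t = 9: v̂ = (17/127)·(9) + (54/127)·(1) = 207/127.

v̂ = 1.63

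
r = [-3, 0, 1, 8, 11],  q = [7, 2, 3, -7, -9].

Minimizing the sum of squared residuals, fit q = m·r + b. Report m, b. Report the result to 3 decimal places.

Sums needed: Σr·r = 195, Σr = 17, Σ1 = 5.
For Xᵀq: Σr·q = -173, Σq = -4.
XᵀX·[m, b]ᵀ = Xᵀq becomes [[195, 17]; [17, 5]]·[m, b]ᵀ = [-173, -4]ᵀ.
Δ = 195·5 − 17² = 686.
m = ((-173)·5 − 17·(-4))/686 = -797/686; b = (195·(-4) − 17·(-173))/686 = 2161/686.

m = -1.162, b = 3.150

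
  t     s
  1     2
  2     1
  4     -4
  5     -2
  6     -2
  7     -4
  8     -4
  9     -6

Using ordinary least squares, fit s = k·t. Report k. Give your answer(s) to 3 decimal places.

k = -0.536

Compute the Gram sums: Σt·t = 276.
For Xᵀs: Σt·s = -148.
So XᵀX·[k]ᵀ = Xᵀs: [[276]]·[k]ᵀ = [-148]ᵀ.
Hence k = -148 / 276 ≈ -0.536232.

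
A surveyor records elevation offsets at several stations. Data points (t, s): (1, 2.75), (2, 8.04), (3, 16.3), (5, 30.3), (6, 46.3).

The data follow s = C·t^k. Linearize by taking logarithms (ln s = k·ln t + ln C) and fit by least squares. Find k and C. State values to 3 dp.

k = 1.543, C = 2.784

Let Y = ln s. Fitting Y = k·ln t + ln C by least squares:
Sums: Σln t = 5.1930, Σ(ln t)² = 7.4881, Σln s = 13.1335, Σln t·ln s = 16.8729.
Normal system: [[7.4881, 5.1930]; [5.1930, 5]]·[k, ln C]ᵀ = [16.8729, 13.1335]ᵀ.
Solving (det = 10.4737): k = 1.54319, ln C = 1.02395, so C = exp(1.02395) = 2.78417.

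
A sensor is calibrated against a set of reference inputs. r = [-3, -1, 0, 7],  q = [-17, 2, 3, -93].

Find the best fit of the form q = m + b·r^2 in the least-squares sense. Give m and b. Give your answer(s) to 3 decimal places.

Setting ∂/∂m … = 0 gives: 4·m + 59·b = -105;  59·m + 2483·b = -4708.
Eliminating b: 2483·(row 1) − 59·(row 2) gives 6451·m = 2483·(-105) − 59·(-4708) = 17057, so m = 17057/6451.
Then b = ((-4708) − 59·(17057/6451))/2483 = -12637/6451.

m = 2.644, b = -1.959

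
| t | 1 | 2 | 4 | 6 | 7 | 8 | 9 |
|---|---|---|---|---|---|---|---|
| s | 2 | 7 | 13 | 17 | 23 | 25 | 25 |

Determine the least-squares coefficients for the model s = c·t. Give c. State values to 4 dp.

From the data, Σt·t = 251.
Right-hand side: Σt·s = 756.
Hence c = 756 / 251 ≈ 3.01195.

c = 3.0120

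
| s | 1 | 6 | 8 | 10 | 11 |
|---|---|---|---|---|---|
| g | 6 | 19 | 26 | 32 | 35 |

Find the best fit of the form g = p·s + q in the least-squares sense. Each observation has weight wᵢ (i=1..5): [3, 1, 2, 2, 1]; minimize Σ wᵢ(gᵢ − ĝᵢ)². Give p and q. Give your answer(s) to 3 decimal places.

p = 2.889, q = 2.911

Setting ∂/∂p … = 0 gives: 488·p + 56·q = 1573;  56·p + 9·q = 188.
(Σwᵢ·s·s = 488, Σwᵢ·s = 56, Σwᵢ·1 = 9, Σwᵢ·s·g = 1573, Σwᵢ·g = 188.)
det = 488·9 − 56² = 1256.
p = (1573·9 − 56·188)/1256 = 3629/1256; q = (488·188 − 56·1573)/1256 = 457/157.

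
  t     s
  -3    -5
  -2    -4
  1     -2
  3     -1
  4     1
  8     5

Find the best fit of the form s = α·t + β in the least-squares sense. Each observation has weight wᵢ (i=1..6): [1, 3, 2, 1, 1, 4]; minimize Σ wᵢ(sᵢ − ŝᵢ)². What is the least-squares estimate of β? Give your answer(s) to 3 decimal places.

β = -2.506

Forming AᵀWA = [[304, 32]; [32, 12]] and AᵀWs = [196, -1]ᵀ gives AᵀWA·[α, β]ᵀ = AᵀWs.
det = 304·12 − 32² = 2624.
α = (196·12 − 32·(-1))/2624 = 149/164; β = (304·(-1) − 32·196)/2624 = -411/164.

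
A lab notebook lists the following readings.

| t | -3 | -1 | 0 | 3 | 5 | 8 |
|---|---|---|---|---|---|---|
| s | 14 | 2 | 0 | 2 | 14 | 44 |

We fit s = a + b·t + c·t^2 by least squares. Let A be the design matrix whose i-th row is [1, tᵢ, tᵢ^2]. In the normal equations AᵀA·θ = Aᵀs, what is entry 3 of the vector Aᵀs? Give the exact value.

3312

Entry 3 ↔ basis t^2, so (Aᵀs)_{3} = Σᵢ (t^2)·sᵢ = (9)·(14) + (1)·(2) + (0)·(0) + (9)·(2) + (25)·(14) + (64)·(44) = 3312.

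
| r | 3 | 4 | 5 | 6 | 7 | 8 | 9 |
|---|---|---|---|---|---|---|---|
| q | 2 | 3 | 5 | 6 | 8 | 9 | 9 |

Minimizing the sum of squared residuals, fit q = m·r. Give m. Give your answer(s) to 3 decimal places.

m = 1.029

From the data, Σr·r = 280.
And Σr·q = 288.
So MᵀM·[m]ᵀ = Mᵀq: [[280]]·[m]ᵀ = [288]ᵀ.
m = 288/280 = 1.02857.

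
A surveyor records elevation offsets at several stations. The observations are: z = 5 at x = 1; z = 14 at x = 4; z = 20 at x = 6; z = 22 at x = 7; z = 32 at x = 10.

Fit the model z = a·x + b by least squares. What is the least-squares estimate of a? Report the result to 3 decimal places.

a = 2.969

Compute the Gram sums: Σx·x = 202, Σx = 28, Σ1 = 5.
Right-hand side: Σx·z = 655, Σz = 93.
Δ = 202·5 − 28² = 226.
a = (655·5 − 28·93)/226 = 671/226; b = (202·93 − 28·655)/226 = 223/113.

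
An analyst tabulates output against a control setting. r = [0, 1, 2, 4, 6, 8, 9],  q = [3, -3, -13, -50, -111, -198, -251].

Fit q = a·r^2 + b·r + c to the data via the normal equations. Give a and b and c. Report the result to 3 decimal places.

Normal-equation sums: Σr^2·r^2 = 12226, Σr^2·r = 1530, Σr^2 = 202, Σr·r = 202, Σr = 30, Σ1 = 7.
And Σr^2·q = -37854, Σr·q = -4738, Σq = -623.
Solving the 3×3 system (Gaussian elimination) gives a = -37504/12441, b = -3698/4147, c = 1735/957.

a = -3.015, b = -0.892, c = 1.813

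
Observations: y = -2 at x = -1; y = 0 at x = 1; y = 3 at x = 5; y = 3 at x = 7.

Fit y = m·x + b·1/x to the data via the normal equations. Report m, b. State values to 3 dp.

Compute the Gram sums: Σx·x = 76, Σx·1/x = 4, Σ1/x·1/x = 2524/1225.
And Σx·y = 38, Σ1/x·y = 106/35.
det = 76·(2524/1225) − 4² = 172224/1225.
m = (38·(2524/1225) − 4·(106/35))/(172224/1225) = 563/1196; b = (76·(106/35) − 4·38)/(172224/1225) = 665/1196.

m = 0.471, b = 0.556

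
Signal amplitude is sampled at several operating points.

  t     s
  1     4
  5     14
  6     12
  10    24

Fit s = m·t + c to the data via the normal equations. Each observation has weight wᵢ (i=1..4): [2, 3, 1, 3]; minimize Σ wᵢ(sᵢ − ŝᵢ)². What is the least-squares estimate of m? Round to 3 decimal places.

Setting ∂/∂m … = 0 gives: 413·m + 53·c = 1010;  53·m + 9·c = 134.
(Σwᵢ·t·t = 413, Σwᵢ·t = 53, Σwᵢ·1 = 9, Σwᵢ·t·s = 1010, Σwᵢ·s = 134.)
det = 413·9 − 53² = 908.
m = (1010·9 − 53·134)/908 = 497/227; c = (413·134 − 53·1010)/908 = 453/227.

m = 2.189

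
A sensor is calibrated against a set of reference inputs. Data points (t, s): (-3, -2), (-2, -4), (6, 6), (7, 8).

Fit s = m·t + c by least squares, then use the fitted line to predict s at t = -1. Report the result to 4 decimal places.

ŝ = -1.2927

XᵀX·[m, c]ᵀ = Xᵀs reads: 98·m + 8·c = 106;  8·m + 4·c = 8.
Eliminating c: 4·(row 1) − 8·(row 2) gives 328·m = 4·106 − 8·8 = 360, so m = 45/41.
Then c = (8 − 8·(45/41))/4 = -8/41.
At t = -1: ŝ = (45/41)·(-1) + (-8/41)·(1) = -53/41.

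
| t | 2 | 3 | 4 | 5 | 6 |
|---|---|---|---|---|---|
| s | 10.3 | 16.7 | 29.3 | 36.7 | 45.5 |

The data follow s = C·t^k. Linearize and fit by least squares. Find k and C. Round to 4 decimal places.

Let Y = ln s. Fitting Y = k·ln t + ln C by least squares:
AᵀA = [[9.4099, 6.5793]; [6.5793, 5]], rhs = [22.0308, 15.9456]ᵀ  (here Σln t = 6.5793, Σ(ln t)² = 9.4099, Σln s = 15.9456, Σln t·ln s = 22.0308).
Slope k = (n·Σln t·ln s − Σln t·Σln s)/(n·Σ(ln t)² − (Σln t)²) = (5·22.0308 − 6.5793·15.9456)/3.7630 = 1.39344; ln C = (Σln s − k·Σln t)/n = 1.35557, so C = exp(1.35557) = 3.87896.

k = 1.3934, C = 3.8790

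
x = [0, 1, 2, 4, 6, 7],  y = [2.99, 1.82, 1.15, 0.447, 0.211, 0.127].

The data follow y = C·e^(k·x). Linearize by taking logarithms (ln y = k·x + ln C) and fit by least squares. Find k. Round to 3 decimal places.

Let Y = ln y. Fitting Y = k·x + ln C by least squares:
XᵀX = [[106.0000, 20.0000]; [20.0000, 6]], rhs = [-26.1228, -2.5908]ᵀ  (here Σx = 20.0000, Σ(x)² = 106.0000, Σln y = -2.5908, Σx·ln y = -26.1228).
Solving (det = 236.0000): k = -0.44458, ln C = 1.05014.

k = -0.445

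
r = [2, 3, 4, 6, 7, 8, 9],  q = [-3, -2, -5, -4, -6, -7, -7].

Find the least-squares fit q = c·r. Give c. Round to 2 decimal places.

c = -0.84

The normal system XᵀX·[c]ᵀ = Xᵀq is [[259]]·[c]ᵀ = [-217]ᵀ.
Hence c = -217 / 259 ≈ -0.837838.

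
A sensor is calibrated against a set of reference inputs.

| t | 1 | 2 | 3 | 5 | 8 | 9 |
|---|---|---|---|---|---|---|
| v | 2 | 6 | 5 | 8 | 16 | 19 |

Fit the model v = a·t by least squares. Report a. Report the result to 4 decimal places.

Setting ∂/∂a … = 0 gives: 184·a = 368.
a = 368/184 = 2.

a = 2.0000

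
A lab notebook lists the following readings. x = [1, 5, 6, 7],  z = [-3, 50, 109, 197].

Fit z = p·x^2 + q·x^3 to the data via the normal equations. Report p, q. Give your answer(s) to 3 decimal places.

p = -3.035, q = 1.008

The normal equations are: 4323·p + 27709·q = 14824;  27709·p + 179931·q = 97362.
(Σx^2·x^2 = 4323, Σx^2·x^3 = 27709, Σx^3·x^3 = 179931, Σx^2·z = 14824, Σx^3·z = 97362.)
Δ = 4323·179931 − 27709² = 10053032.
p = (14824·179931 − 27709·97362)/10053032 = -15253257/5026516; q = (4323·97362 − 27709·14824)/10053032 = 460805/456956.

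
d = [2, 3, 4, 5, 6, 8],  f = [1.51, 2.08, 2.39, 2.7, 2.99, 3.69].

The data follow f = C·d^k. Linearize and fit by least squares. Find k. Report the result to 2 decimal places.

k = 0.62

Let Y = ln f. Fitting Y = k·ln d + ln C by least squares:
Σln d = 8.6587, Σ(ln d)² = 13.7340, Σln f = 5.4099, Σln d·ln f = 8.5741.
Equations: 13.7340·k + 8.6587·ln C = 8.5741;  8.6587·k + 6·ln C = 5.4099.
Slope k = (n·Σln d·ln f − Σln d·Σln f)/(n·Σ(ln d)² − (Σln d)²) = (6·8.5741 − 8.6587·5.4099)/7.4309 = 0.61929; ln C = (Σln f − k·Σln d)/n = 0.00795.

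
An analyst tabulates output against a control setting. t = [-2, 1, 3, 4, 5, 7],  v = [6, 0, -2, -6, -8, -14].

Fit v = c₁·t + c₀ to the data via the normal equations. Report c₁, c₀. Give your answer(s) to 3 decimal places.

Forming MᵀM = [[104, 18]; [18, 6]] and Mᵀv = [-180, -24]ᵀ gives MᵀM·[c₁, c₀]ᵀ = Mᵀv.
Eliminating c₀: 6·(row 1) − 18·(row 2) gives 300·c₁ = 6·(-180) − 18·(-24) = -648, so c₁ = -54/25.
Then c₀ = ((-24) − 18·(-54/25))/6 = 62/25.

c₁ = -2.160, c₀ = 2.480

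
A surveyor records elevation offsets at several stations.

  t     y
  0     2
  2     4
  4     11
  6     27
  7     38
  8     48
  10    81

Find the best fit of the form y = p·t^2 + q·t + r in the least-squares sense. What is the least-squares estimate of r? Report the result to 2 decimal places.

r = 2.51

Forming XᵀX = [[18065, 2143, 269]; [2143, 269, 37]; [269, 37, 7]] and Xᵀy = [14198, 1674, 211]ᵀ gives XᵀX·[p, q, r]ᵀ = Xᵀy.
Row-reducing yields p = 14075/15078, q = -23503/15078, r = 901/359.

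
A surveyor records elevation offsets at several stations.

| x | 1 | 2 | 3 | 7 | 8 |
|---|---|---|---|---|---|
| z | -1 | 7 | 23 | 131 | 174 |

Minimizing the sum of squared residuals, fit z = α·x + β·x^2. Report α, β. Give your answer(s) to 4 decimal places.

α = -1.8623, β = 2.9490

The normal system AᵀA·[α, β]ᵀ = Aᵀz is [[127, 891]; [891, 6595]]·[α, β]ᵀ = [2391, 17789]ᵀ.
Determinant 127·6595 − 891² = 43684.
α = (2391·6595 − 891·17789)/43684 = -40677/21842; β = (127·17789 − 891·2391)/43684 = 64411/21842.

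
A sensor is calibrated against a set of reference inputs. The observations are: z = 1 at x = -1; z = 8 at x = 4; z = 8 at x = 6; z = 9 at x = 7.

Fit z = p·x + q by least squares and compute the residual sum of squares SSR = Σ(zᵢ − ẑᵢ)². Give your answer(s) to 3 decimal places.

Normal-equation sums: Σx·x = 102, Σx = 16, Σ1 = 4.
Right-hand side: Σx·z = 142, Σz = 26.
AᵀA·[p, q]ᵀ = Aᵀz becomes [[102, 16]; [16, 4]]·[p, q]ᵀ = [142, 26]ᵀ.
det = 102·4 − 16² = 152.
p = (142·4 − 16·26)/152 = 1; q = (102·26 − 16·142)/152 = 5/2.
Residuals: -1/2, 3/2, -1/2, -1/2; SSR = 3.

SSR = 3.000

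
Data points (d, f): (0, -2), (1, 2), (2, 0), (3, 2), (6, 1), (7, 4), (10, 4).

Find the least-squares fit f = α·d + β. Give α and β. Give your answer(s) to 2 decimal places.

α = 0.46, β = -0.34

With design matrix X, XᵀX = [[199, 29]; [29, 7]] and Xᵀf = [82, 11]ᵀ.
det = 199·7 − 29² = 552.
α = (82·7 − 29·11)/552 = 85/184; β = (199·11 − 29·82)/552 = -63/184.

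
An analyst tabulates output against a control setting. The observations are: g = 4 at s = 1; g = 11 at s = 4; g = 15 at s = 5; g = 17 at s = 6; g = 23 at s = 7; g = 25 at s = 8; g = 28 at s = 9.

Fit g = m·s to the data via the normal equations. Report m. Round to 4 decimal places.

m = 3.0809

Forming XᵀX = [[272]] and Xᵀg = [838]ᵀ gives XᵀX·[m]ᵀ = Xᵀg.
Hence m = 838 / 272 ≈ 3.08088.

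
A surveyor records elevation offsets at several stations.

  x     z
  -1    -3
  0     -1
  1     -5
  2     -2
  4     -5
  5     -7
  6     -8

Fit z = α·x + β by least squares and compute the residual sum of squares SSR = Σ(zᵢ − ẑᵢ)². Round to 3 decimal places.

Sums needed: Σx·x = 83, Σx = 17, Σ1 = 7.
For Aᵀz: Σx·z = -109, Σz = -31.
AᵀA·[α, β]ᵀ = Aᵀz becomes [[83, 17]; [17, 7]]·[α, β]ᵀ = [-109, -31]ᵀ.
Δ = 83·7 − 17² = 292.
α = ((-109)·7 − 17·(-31))/292 = -59/73; β = (83·(-31) − 17·(-109))/292 = -180/73.
Residuals: -98/73, 107/73, -126/73, 152/73, 51/73, -36/73, -50/73; SSR = 910/73.

SSR = 12.466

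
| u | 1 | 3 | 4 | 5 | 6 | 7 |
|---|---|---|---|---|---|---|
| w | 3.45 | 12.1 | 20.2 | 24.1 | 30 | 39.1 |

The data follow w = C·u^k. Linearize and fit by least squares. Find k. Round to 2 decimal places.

Let Y = ln w. Fitting Y = k·ln u + ln C by least squares:
Σln u = 7.8320, Σ(ln u)² = 12.7160, Σln w = 16.9868, Σln u·ln w = 25.2555.
Equations: 12.7160·k + 7.8320·ln C = 25.2555;  7.8320·k + 6·ln C = 16.9868.
Δ = 12.7160·6 − (7.8320)² = 14.9557; k = (25.2555·6 − 7.8320·16.9868)/14.9557 = 1.23646, ln C = (12.7160·16.9868 − 7.8320·25.2555)/14.9557 = 1.21714.

k = 1.24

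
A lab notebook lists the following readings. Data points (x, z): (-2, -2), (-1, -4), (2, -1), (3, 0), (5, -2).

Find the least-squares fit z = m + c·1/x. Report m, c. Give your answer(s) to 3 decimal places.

With design matrix M, MᵀM = [[5, -7/15]; [-7/15, 743/450]] and Mᵀz = [-9, 41/10]ᵀ.
Eliminating c: (743/450)·(row 1) − (-7/15)·(row 2) gives (3617/450)·m = (743/450)·(-9) − (-7/15)·(41/10) = -971/75, so m = -5826/3617.
Then c = ((41/10) − (-7/15)·(-5826/3617))/(743/450) = 7335/3617.

m = -1.611, c = 2.028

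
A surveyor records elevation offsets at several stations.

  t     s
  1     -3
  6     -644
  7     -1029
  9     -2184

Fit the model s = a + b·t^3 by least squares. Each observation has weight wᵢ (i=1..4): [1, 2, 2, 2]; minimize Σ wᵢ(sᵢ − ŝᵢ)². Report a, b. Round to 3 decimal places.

Normal-equation sums: Σwᵢ·1 = 7, Σwᵢ·t^3 = 2577, Σwᵢ·t^3·t^3 = 1391493.
For AᵀWs: Σwᵢ·s = -7717, Σwᵢ·t^3·s = -4168377.
Δ = 7·1391493 − 2577² = 3099522.
a = ((-7717)·1391493 − 2577·(-4168377))/3099522 = 626008/516587; b = (7·(-4168377) − 2577·(-7717))/3099522 = -1548655/516587.

a = 1.212, b = -2.998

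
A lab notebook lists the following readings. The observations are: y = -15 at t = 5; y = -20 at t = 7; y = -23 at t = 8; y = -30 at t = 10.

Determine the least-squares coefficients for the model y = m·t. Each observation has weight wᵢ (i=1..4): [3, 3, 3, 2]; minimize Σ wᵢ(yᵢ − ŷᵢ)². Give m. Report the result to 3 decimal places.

m = -2.927

Compute the Gram sums: Σwᵢ·t·t = 614.
And Σwᵢ·t·y = -1797.
Hence m = -1797 / 614 ≈ -2.92671.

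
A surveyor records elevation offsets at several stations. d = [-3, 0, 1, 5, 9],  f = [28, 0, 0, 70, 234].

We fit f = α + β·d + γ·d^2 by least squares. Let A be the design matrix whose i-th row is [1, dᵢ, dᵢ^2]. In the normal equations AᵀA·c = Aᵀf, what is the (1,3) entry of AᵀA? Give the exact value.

Row 1 ↔ basis 1, column 3 ↔ basis d^2, so (AᵀA)_{1,3} = Σᵢ d^2 = (1)·(9) + (1)·(0) + (1)·(1) + (1)·(25) + (1)·(81) = 116.

116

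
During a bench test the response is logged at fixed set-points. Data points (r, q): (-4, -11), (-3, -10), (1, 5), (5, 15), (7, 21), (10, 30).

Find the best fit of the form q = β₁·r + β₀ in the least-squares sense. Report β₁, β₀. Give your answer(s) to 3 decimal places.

The normal system AᵀA·[β₁, β₀]ᵀ = Aᵀq is [[200, 16]; [16, 6]]·[β₁, β₀]ᵀ = [601, 50]ᵀ.
det = 200·6 − 16² = 944.
β₁ = (601·6 − 16·50)/944 = 1403/472; β₀ = (200·50 − 16·601)/944 = 24/59.

β₁ = 2.972, β₀ = 0.407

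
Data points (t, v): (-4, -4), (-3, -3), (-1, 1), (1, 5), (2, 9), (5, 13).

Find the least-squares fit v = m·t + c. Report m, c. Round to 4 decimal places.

Setting ∂/∂m … = 0 gives: 56·m + 0·c = 112;  0·m + 6·c = 21.
(Σt·t = 56, Σt = 0, Σ1 = 6, Σt·v = 112, Σv = 21.)
Δ = 56·6 − 0² = 336.
m = (112·6 − 0·21)/336 = 2; c = (56·21 − 0·112)/336 = 7/2.

m = 2.0000, c = 3.5000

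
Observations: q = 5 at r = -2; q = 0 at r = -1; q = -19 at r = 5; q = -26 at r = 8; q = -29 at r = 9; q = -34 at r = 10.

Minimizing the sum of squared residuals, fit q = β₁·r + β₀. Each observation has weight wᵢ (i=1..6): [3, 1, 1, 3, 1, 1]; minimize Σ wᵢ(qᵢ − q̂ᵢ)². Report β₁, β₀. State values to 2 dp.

MᵀWM·[β₁, β₀]ᵀ = MᵀWq reads: 411·β₁ + 41·β₀ = -1350;  41·β₁ + 10·β₀ = -145.
det = 411·10 − 41² = 2429.
β₁ = ((-1350)·10 − 41·(-145))/2429 = -7555/2429; β₀ = (411·(-145) − 41·(-1350))/2429 = -4245/2429.

β₁ = -3.11, β₀ = -1.75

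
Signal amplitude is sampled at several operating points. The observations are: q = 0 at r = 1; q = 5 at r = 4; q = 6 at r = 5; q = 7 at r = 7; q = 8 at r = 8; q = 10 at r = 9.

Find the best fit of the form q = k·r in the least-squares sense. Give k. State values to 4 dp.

Normal-equation sums: Σr·r = 236.
Right-hand side: Σr·q = 253.
So MᵀM·[k]ᵀ = Mᵀq: [[236]]·[k]ᵀ = [253]ᵀ.
Hence k = 253 / 236 ≈ 1.07203.

k = 1.0720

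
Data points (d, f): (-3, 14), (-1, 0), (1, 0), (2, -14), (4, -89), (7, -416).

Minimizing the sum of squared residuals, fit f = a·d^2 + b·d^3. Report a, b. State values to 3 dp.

The normal equations are: 2756·a + 17620·b = -21738;  17620·a + 122540·b = -148874.
Eliminating b: 122540·(row 1) − 17620·(row 2) gives 27255840·a = 122540·(-21738) − 17620·(-148874) = -40614640, so a = -507683/340698.
Then b = ((-148874) − 17620·(-507683/340698))/122540 = -852287/851745.

a = -1.490, b = -1.001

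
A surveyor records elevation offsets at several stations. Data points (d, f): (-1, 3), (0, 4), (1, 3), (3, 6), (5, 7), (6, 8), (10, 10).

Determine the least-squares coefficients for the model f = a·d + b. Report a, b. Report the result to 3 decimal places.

a = 0.674, b = 3.548

Compute the Gram sums: Σd·d = 172, Σd = 24, Σ1 = 7.
Right-hand side: Σd·f = 201, Σf = 41.
Normal equations: [[172, 24]; [24, 7]]·[a, b]ᵀ = [201, 41]ᵀ.
Eliminating b: 7·(row 1) − 24·(row 2) gives 628·a = 7·201 − 24·41 = 423, so a = 423/628.
Then b = (41 − 24·(423/628))/7 = 557/157.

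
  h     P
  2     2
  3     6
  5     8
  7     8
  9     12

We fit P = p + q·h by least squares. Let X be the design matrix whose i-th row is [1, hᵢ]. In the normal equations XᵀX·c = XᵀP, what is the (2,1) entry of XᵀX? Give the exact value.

26

Row 2 ↔ basis h, column 1 ↔ basis 1, so (XᵀX)_{2,1} = Σᵢ h = (2)·(1) + (3)·(1) + (5)·(1) + (7)·(1) + (9)·(1) = 26.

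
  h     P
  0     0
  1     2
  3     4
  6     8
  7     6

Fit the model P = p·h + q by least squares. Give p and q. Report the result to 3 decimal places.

p = 0.968, q = 0.710

Entries of MᵀM: Σh·h = 95, Σh = 17, Σ1 = 5.
And Σh·P = 104, ΣP = 20.
Normal equations: [[95, 17]; [17, 5]]·[p, q]ᵀ = [104, 20]ᵀ.
Eliminating q: 5·(row 1) − 17·(row 2) gives 186·p = 5·104 − 17·20 = 180, so p = 30/31.
Then q = (20 − 17·(30/31))/5 = 22/31.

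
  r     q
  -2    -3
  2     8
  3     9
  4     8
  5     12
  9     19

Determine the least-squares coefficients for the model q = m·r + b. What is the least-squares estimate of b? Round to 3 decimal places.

b = 2.074

The normal equations are: 139·m + 21·b = 312;  21·m + 6·b = 53.
(Σr·r = 139, Σr = 21, Σ1 = 6, Σr·q = 312, Σq = 53.)
Δ = 139·6 − 21² = 393.
m = (312·6 − 21·53)/393 = 253/131; b = (139·53 − 21·312)/393 = 815/393.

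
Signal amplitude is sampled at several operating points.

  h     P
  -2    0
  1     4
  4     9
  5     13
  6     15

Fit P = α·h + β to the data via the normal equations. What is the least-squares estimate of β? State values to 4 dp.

Entries of MᵀM: Σh·h = 82, Σh = 14, Σ1 = 5.
Right-hand side: Σh·P = 195, ΣP = 41.
So MᵀM·[α, β]ᵀ = MᵀP: [[82, 14]; [14, 5]]·[α, β]ᵀ = [195, 41]ᵀ.
Δ = 82·5 − 14² = 214.
α = (195·5 − 14·41)/214 = 401/214; β = (82·41 − 14·195)/214 = 316/107.

β = 2.9533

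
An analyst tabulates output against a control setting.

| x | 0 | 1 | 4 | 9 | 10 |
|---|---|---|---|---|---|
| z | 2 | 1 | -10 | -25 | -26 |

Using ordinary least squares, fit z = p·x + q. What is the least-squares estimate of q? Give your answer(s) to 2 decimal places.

q = 2.64

Sums needed: Σx·x = 198, Σx = 24, Σ1 = 5.
And Σx·z = -524, Σz = -58.
Normal equations: [[198, 24]; [24, 5]]·[p, q]ᵀ = [-524, -58]ᵀ.
Δ = 198·5 − 24² = 414.
p = ((-524)·5 − 24·(-58))/414 = -614/207; q = (198·(-58) − 24·(-524))/414 = 182/69.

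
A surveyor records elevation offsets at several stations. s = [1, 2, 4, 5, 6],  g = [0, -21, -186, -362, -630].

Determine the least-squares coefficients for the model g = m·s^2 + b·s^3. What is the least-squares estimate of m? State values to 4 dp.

m = 0.4259

Entries of MᵀM: Σs^2·s^2 = 2194, Σs^2·s^3 = 11958, Σs^3·s^3 = 66442.
For Mᵀg: Σs^2·g = -34790, Σs^3·g = -193402.
det = 2194·66442 − 11958² = 2779984.
m = ((-34790)·66442 − 11958·(-193402))/2779984 = 73996/173749; b = (2194·(-193402) − 11958·(-34790))/2779984 = -519073/173749.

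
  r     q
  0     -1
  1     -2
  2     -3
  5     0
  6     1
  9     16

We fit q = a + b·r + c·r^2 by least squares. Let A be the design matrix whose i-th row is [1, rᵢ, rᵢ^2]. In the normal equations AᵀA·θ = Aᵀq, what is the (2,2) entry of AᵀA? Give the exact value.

Row 2 ↔ basis r, column 2 ↔ basis r, so (AᵀA)_{2,2} = Σᵢ (r)·(r) = (0)·(0) + (1)·(1) + (2)·(2) + (5)·(5) + (6)·(6) + (9)·(9) = 147.

147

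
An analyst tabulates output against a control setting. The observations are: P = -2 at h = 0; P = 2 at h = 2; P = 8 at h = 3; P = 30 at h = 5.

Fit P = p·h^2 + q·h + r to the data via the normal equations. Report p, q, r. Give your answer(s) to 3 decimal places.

p = 1.500, q = -1.115, r = -1.962

Compute the Gram sums: Σh^2·h^2 = 722, Σh^2·h = 160, Σh^2 = 38, Σh·h = 38, Σh = 10, Σ1 = 4.
Right-hand side: Σh^2·P = 830, Σh·P = 178, ΣP = 38.
AᵀA·[p, q, r]ᵀ = AᵀP becomes [[722, 160, 38]; [160, 38, 10]; [38, 10, 4]]·[p, q, r]ᵀ = [830, 178, 38]ᵀ.
Row-reducing yields p = 3/2, q = -29/26, r = -51/26.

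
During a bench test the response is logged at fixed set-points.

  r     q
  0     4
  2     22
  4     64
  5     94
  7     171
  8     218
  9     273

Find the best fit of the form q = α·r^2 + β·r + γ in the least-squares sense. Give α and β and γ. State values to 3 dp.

Setting ∂/∂α … = 0 gives: 13955·α + 1781·β + 239·γ = 47906;  1781·α + 239·β + 35·γ = 6168;  239·α + 35·β + 7·γ = 846.
Inverting the 3×3 Gram matrix, [α, β, γ]ᵀ = [142949/48081, 147076/48081, 5905/1457]ᵀ.

α = 2.973, β = 3.059, γ = 4.053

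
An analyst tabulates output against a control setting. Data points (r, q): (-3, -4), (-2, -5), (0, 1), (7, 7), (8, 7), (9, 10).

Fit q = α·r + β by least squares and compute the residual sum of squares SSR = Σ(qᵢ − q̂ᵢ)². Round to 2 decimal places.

SSR = 8.91

The normal equations are: 207·α + 19·β = 217;  19·α + 6·β = 16.
(Σr·r = 207, Σr = 19, Σ1 = 6, Σr·q = 217, Σq = 16.)
det = 207·6 − 19² = 881.
α = (217·6 − 19·16)/881 = 998/881; β = (207·16 − 19·217)/881 = -811/881.
Residuals: 281/881, -1598/881, 1692/881, -8/881, -1006/881, 639/881; SSR = 7850/881.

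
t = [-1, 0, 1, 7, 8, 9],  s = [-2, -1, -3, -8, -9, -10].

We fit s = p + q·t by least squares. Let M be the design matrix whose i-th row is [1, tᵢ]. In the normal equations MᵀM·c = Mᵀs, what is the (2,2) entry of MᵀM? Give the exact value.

Row 2 ↔ basis t, column 2 ↔ basis t, so (MᵀM)_{2,2} = Σᵢ (t)·(t) = (-1)·(-1) + (0)·(0) + (1)·(1) + (7)·(7) + (8)·(8) + (9)·(9) = 196.

196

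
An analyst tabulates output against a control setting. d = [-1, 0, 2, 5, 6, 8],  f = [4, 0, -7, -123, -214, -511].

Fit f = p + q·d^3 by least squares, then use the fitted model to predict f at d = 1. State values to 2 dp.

f̂ = 0.56

From the data, Σ1 = 6, Σd^3 = 860, Σd^3·d^3 = 324490.
Moment sums: Σf = -851, Σd^3·f = -323291.
MᵀM·[p, q]ᵀ = Mᵀf becomes [[6, 860]; [860, 324490]]·[p, q]ᵀ = [-851, -323291]ᵀ.
Determinant 6·324490 − 860² = 1207340.
p = ((-851)·324490 − 860·(-323291))/1207340 = 188927/120734; q = (6·(-323291) − 860·(-851))/1207340 = -603943/603670.
At d = 1: f̂ = (188927/120734)·(1) + (-603943/603670)·(1) = 170346/301835.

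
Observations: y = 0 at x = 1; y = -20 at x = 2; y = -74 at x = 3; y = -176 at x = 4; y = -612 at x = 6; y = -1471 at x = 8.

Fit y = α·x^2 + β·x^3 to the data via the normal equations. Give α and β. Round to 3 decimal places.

α = 0.919, β = -2.988

With design matrix A, AᵀA = [[5746, 41844]; [41844, 313690]] and Aᵀy = [-119738, -898766]ᵀ.
det = 5746·313690 − 41844² = 51542404.
α = ((-119738)·313690 − 41844·(-898766))/51542404 = 11837821/12885601; β = (5746·(-898766) − 41844·(-119738))/51542404 = -38498141/12885601.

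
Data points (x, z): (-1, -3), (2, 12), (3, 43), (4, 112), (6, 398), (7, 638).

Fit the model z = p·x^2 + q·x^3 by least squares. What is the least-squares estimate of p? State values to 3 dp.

p = -1.079

Entries of MᵀM: Σx^2·x^2 = 4051, Σx^2·x^3 = 25881, Σx^3·x^3 = 169195.
And Σx^2·z = 47814, Σx^3·z = 313230.
So MᵀM·[p, q]ᵀ = Mᵀz: [[4051, 25881]; [25881, 169195]]·[p, q]ᵀ = [47814, 313230]ᵀ.
Determinant 4051·169195 − 25881² = 15582784.
p = (47814·169195 − 25881·313230)/15582784 = -4203975/3895696; q = (4051·313230 − 25881·47814)/15582784 = 7855149/3895696.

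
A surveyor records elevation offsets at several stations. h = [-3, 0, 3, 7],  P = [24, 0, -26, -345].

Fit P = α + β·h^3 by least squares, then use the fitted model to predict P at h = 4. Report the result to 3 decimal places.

Compute the Gram sums: Σ1 = 4, Σh^3 = 343, Σh^3·h^3 = 119107.
Right-hand side: ΣP = -347, Σh^3·P = -119685.
XᵀX·[α, β]ᵀ = XᵀP becomes [[4, 343]; [343, 119107]]·[α, β]ᵀ = [-347, -119685]ᵀ.
Δ = 4·119107 − 343² = 358779.
α = ((-347)·119107 − 343·(-119685))/358779 = -278174/358779; β = (4·(-119685) − 343·(-347))/358779 = -359719/358779.
At h = 4: P̂ = (-278174/358779)·(1) + (-359719/358779)·(64) = -7766730/119593.

P̂ = -64.943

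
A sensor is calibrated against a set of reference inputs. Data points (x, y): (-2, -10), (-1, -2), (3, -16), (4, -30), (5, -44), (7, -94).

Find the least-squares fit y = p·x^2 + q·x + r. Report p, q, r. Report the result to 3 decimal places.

p = -2.043, q = 0.907, r = 0.321

Forming AᵀA = [[3380, 550, 104]; [550, 104, 16]; [104, 16, 6]] and Aᵀy = [-6372, -1024, -196]ᵀ gives AᵀA·[p, q, r]ᵀ = Aᵀy.
Row-reducing yields p = -34312/16797, q = 15242/16797, r = 1798/5599.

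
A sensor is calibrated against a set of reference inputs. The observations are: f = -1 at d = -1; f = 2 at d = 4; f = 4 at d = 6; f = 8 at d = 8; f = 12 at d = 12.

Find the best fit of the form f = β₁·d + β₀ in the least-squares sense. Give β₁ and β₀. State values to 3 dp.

The normal equations are: 261·β₁ + 29·β₀ = 241;  29·β₁ + 5·β₀ = 25.
Determinant 261·5 − 29² = 464.
β₁ = (241·5 − 29·25)/464 = 30/29; β₀ = (261·25 − 29·241)/464 = -1.

β₁ = 1.034, β₀ = -1.000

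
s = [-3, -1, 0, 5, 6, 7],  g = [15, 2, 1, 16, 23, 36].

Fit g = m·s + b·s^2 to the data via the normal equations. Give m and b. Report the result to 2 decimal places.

From the data, Σs·s = 120, Σs·s^2 = 656, Σs^2·s^2 = 4404.
For Mᵀg: Σs·g = 423, Σs^2·g = 3129.
MᵀM·[m, b]ᵀ = Mᵀg becomes [[120, 656]; [656, 4404]]·[m, b]ᵀ = [423, 3129]ᵀ.
Δ = 120·4404 − 656² = 98144.
m = (423·4404 − 656·3129)/98144 = -47433/24536; b = (120·3129 − 656·423)/98144 = 12249/12268.

m = -1.93, b = 1.00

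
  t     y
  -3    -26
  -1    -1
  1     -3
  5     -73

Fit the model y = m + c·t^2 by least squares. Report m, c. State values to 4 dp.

m = 0.8750, c = -2.9583

Forming AᵀA = [[4, 36]; [36, 708]] and Aᵀy = [-103, -2063]ᵀ gives AᵀA·[m, c]ᵀ = Aᵀy.
det = 4·708 − 36² = 1536.
m = ((-103)·708 − 36·(-2063))/1536 = 7/8; c = (4·(-2063) − 36·(-103))/1536 = -71/24.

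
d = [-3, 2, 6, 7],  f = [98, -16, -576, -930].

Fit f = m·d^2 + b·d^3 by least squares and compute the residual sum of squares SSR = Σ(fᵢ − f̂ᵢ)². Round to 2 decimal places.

SSR = 0.08

Normal-equation sums: Σd^2·d^2 = 3794, Σd^2·d^3 = 24372, Σd^3·d^3 = 165098.
Right-hand side: Σd^2·f = -65488, Σd^3·f = -446180.
det = 3794·165098 − 24372² = 32387428.
m = ((-65488)·165098 − 24372·(-446180))/32387428 = 15590284/8096857; b = (3794·(-446180) − 24372·(-65488))/32387428 = -24183346/8096857.
Residuals: 229088/8096857, 1555920/8096857, -1437120/8096857, 886752/8096857; SSR = 657664/8096857.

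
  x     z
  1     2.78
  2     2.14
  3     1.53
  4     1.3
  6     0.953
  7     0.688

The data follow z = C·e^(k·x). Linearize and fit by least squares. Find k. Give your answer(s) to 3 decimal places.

With ln zᵢ as the transformed response and xᵢ as the regressor:
Σx = 23.0000, Σ(x)² = 115.0000, Σln z = 2.0488, Σx·ln z = 1.9627.
Equations: 115.0000·k + 23.0000·ln C = 1.9627;  23.0000·k + 6·ln C = 2.0488.
Solving (det = 161.0000): k = -0.21954, ln C = 1.18303.

k = -0.220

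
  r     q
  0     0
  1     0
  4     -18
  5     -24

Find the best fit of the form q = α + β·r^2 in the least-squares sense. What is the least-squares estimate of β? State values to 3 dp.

Compute the Gram sums: Σ1 = 4, Σr^2 = 42, Σr^2·r^2 = 882.
For Mᵀq: Σq = -42, Σr^2·q = -888.
Eliminating β: 882·(row 1) − 42·(row 2) gives 1764·α = 882·(-42) − 42·(-888) = 252, so α = 1/7.
Then β = ((-888) − 42·(1/7))/882 = -149/147.

β = -1.014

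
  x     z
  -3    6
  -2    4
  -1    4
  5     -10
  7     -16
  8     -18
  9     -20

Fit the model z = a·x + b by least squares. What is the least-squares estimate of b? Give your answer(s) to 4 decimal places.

b = 0.1978

Setting ∂/∂a … = 0 gives: 233·a + 23·b = -516;  23·a + 7·b = -50.
(Σx·x = 233, Σx = 23, Σ1 = 7, Σx·z = -516, Σz = -50.)
Eliminating b: 7·(row 1) − 23·(row 2) gives 1102·a = 7·(-516) − 23·(-50) = -2462, so a = -1231/551.
Then b = ((-50) − 23·(-1231/551))/7 = 109/551.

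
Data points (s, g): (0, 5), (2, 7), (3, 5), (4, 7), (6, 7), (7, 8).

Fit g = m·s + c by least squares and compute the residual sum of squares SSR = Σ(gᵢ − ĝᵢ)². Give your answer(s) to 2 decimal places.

SSR = 3.18

AᵀA·[m, c]ᵀ = Aᵀg reads: 114·m + 22·c = 155;  22·m + 6·c = 39.
det = 114·6 − 22² = 200.
m = (155·6 − 22·39)/200 = 9/25; c = (114·39 − 22·155)/200 = 259/50.
Residuals: -9/50, 11/10, -63/50, 19/50, -17/50, 3/10; SSR = 159/50.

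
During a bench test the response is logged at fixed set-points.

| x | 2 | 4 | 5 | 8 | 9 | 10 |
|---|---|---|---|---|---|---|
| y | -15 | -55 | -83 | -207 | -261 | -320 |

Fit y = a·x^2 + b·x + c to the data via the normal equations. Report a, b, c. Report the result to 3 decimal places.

a = -3.068, b = -1.321, c = -0.159

The normal equations are: 21554·a + 2438·b + 290·c = -69404;  2438·a + 290·b + 38·c = -7870;  290·a + 38·b + 6·c = -941.
(Σx^2·x^2 = 21554, Σx^2·x = 2438, Σx^2 = 290, Σx·x = 290, Σx = 38, Σ1 = 6, Σx^2·y = -69404, Σx·y = -7870, Σy = -941.)
Row-reducing yields a = -11783/3840, b = -5071/3840, c = -51/320.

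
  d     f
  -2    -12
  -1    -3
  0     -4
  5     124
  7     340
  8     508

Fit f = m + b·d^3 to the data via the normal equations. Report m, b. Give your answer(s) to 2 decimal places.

m = -2.83, b = 1.00

Setting ∂/∂m … = 0 gives: 6·m + 971·b = 953;  971·m + 395483·b = 392315.
(Σ1 = 6, Σd^3 = 971, Σd^3·d^3 = 395483, Σf = 953, Σd^3·f = 392315.)
Eliminating b: 395483·(row 1) − 971·(row 2) gives 1430057·m = 395483·953 − 971·392315 = -4042566, so m = -237798/84121.
Then b = (392315 − 971·(-237798/84121))/395483 = 84031/84121.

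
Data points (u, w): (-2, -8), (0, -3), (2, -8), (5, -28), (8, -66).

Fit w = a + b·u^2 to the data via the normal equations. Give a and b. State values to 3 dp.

The normal equations are: 5·a + 97·b = -113;  97·a + 4753·b = -4988.
det = 5·4753 − 97² = 14356.
a = ((-113)·4753 − 97·(-4988))/14356 = -549/148; b = (5·(-4988) − 97·(-113))/14356 = -13979/14356.

a = -3.709, b = -0.974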